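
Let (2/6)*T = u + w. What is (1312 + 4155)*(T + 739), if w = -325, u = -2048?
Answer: -34879460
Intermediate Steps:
T = -7119 (T = 3*(-2048 - 325) = 3*(-2373) = -7119)
(1312 + 4155)*(T + 739) = (1312 + 4155)*(-7119 + 739) = 5467*(-6380) = -34879460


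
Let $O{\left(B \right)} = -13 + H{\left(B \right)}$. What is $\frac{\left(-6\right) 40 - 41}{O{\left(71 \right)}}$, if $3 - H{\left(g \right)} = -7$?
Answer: $\frac{281}{3} \approx 93.667$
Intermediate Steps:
$H{\left(g \right)} = 10$ ($H{\left(g \right)} = 3 - -7 = 3 + 7 = 10$)
$O{\left(B \right)} = -3$ ($O{\left(B \right)} = -13 + 10 = -3$)
$\frac{\left(-6\right) 40 - 41}{O{\left(71 \right)}} = \frac{\left(-6\right) 40 - 41}{-3} = \left(-240 - 41\right) \left(- \frac{1}{3}\right) = \left(-281\right) \left(- \frac{1}{3}\right) = \frac{281}{3}$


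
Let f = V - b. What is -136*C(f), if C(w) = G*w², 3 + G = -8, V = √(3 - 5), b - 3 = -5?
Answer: 2992 + 5984*I*√2 ≈ 2992.0 + 8462.7*I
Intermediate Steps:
b = -2 (b = 3 - 5 = -2)
V = I*√2 (V = √(-2) = I*√2 ≈ 1.4142*I)
f = 2 + I*√2 (f = I*√2 - 1*(-2) = I*√2 + 2 = 2 + I*√2 ≈ 2.0 + 1.4142*I)
G = -11 (G = -3 - 8 = -11)
C(w) = -11*w²
-136*C(f) = -(-1496)*(2 + I*√2)² = 1496*(2 + I*√2)²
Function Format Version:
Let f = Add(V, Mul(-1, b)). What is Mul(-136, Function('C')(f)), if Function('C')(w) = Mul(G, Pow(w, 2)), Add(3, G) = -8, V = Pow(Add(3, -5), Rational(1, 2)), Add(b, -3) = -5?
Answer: Add(2992, Mul(5984, I, Pow(2, Rational(1, 2)))) ≈ Add(2992.0, Mul(8462.7, I))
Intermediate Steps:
b = -2 (b = Add(3, -5) = -2)
V = Mul(I, Pow(2, Rational(1, 2))) (V = Pow(-2, Rational(1, 2)) = Mul(I, Pow(2, Rational(1, 2))) ≈ Mul(1.4142, I))
f = Add(2, Mul(I, Pow(2, Rational(1, 2)))) (f = Add(Mul(I, Pow(2, Rational(1, 2))), Mul(-1, -2)) = Add(Mul(I, Pow(2, Rational(1, 2))), 2) = Add(2, Mul(I, Pow(2, Rational(1, 2)))) ≈ Add(2.0000, Mul(1.4142, I)))
G = -11 (G = Add(-3, -8) = -11)
Function('C')(w) = Mul(-11, Pow(w, 2))
Mul(-136, Function('C')(f)) = Mul(-136, Mul(-11, Pow(Add(2, Mul(I, Pow(2, Rational(1, 2)))), 2))) = Mul(1496, Pow(Add(2, Mul(I, Pow(2, Rational(1, 2)))), 2))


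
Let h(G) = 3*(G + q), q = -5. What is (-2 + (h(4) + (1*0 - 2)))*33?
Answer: -231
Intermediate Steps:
h(G) = -15 + 3*G (h(G) = 3*(G - 5) = 3*(-5 + G) = -15 + 3*G)
(-2 + (h(4) + (1*0 - 2)))*33 = (-2 + ((-15 + 3*4) + (1*0 - 2)))*33 = (-2 + ((-15 + 12) + (0 - 2)))*33 = (-2 + (-3 - 2))*33 = (-2 - 5)*33 = -7*33 = -231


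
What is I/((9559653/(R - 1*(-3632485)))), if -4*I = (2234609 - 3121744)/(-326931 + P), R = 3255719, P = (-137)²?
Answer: -509230571295/981973929262 ≈ -0.51858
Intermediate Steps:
P = 18769
I = -887135/1232648 (I = -(2234609 - 3121744)/(4*(-326931 + 18769)) = -(-887135)/(4*(-308162)) = -(-887135)*(-1)/(4*308162) = -¼*887135/308162 = -887135/1232648 ≈ -0.71970)
I/((9559653/(R - 1*(-3632485)))) = -887135/(1232648*(9559653/(3255719 - 1*(-3632485)))) = -887135/(1232648*(9559653/(3255719 + 3632485))) = -887135/(1232648*(9559653/6888204)) = -887135/(1232648*(9559653*(1/6888204))) = -887135/(1232648*3186551/2296068) = -887135/1232648*2296068/3186551 = -509230571295/981973929262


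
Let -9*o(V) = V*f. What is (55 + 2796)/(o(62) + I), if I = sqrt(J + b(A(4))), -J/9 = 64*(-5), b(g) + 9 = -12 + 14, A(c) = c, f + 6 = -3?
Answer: 176762/971 - 37063*sqrt(17)/971 ≈ 24.663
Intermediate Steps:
f = -9 (f = -6 - 3 = -9)
b(g) = -7 (b(g) = -9 + (-12 + 14) = -9 + 2 = -7)
o(V) = V (o(V) = -V*(-9)/9 = -(-1)*V = V)
J = 2880 (J = -576*(-5) = -9*(-320) = 2880)
I = 13*sqrt(17) (I = sqrt(2880 - 7) = sqrt(2873) = 13*sqrt(17) ≈ 53.600)
(55 + 2796)/(o(62) + I) = (55 + 2796)/(62 + 13*sqrt(17)) = 2851/(62 + 13*sqrt(17))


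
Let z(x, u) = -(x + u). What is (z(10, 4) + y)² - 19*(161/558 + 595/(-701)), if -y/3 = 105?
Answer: 42343496909/391158 ≈ 1.0825e+5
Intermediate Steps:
y = -315 (y = -3*105 = -315)
z(x, u) = -u - x (z(x, u) = -(u + x) = -u - x)
(z(10, 4) + y)² - 19*(161/558 + 595/(-701)) = ((-1*4 - 1*10) - 315)² - 19*(161/558 + 595/(-701)) = ((-4 - 10) - 315)² - 19*(161*(1/558) + 595*(-1/701)) = (-14 - 315)² - 19*(161/558 - 595/701) = (-329)² - 19*(-219149/391158) = 108241 + 4163831/391158 = 42343496909/391158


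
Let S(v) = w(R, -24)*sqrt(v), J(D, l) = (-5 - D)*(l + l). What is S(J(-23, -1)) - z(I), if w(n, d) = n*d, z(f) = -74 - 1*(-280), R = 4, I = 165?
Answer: -206 - 576*I ≈ -206.0 - 576.0*I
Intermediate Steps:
z(f) = 206 (z(f) = -74 + 280 = 206)
w(n, d) = d*n
J(D, l) = 2*l*(-5 - D) (J(D, l) = (-5 - D)*(2*l) = 2*l*(-5 - D))
S(v) = -96*sqrt(v) (S(v) = (-24*4)*sqrt(v) = -96*sqrt(v))
S(J(-23, -1)) - z(I) = -96*6*I - 1*206 = -96*6*I - 206 = -576*I - 206 = -206 - 576*I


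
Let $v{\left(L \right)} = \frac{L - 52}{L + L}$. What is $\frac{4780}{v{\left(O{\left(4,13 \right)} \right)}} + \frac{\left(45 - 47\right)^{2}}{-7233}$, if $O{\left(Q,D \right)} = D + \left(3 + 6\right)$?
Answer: $- \frac{50708156}{7233} \approx -7010.7$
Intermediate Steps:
$O{\left(Q,D \right)} = 9 + D$ ($O{\left(Q,D \right)} = D + 9 = 9 + D$)
$v{\left(L \right)} = \frac{-52 + L}{2 L}$
$\frac{4780}{v{\left(O{\left(4,13 \right)} \right)}} + \frac{\left(45 - 47\right)^{2}}{-7233} = \frac{4780}{\frac{1}{2} \frac{1}{9 + 13} \left(-52 + \left(9 + 13\right)\right)} + \frac{\left(45 - 47\right)^{2}}{-7233} = \frac{4780}{\frac{1}{2} \cdot \frac{1}{22} \left(-52 + 22\right)} + \left(-2\right)^{2} \left(- \frac{1}{7233}\right) = \frac{4780}{\frac{1}{2} \cdot \frac{1}{22} \left(-30\right)} + 4 \left(- \frac{1}{7233}\right) = \frac{4780}{- \frac{15}{22}} - \frac{4}{7233} = 4780 \left(- \frac{22}{15}\right) - \frac{4}{7233} = - \frac{21032}{3} - \frac{4}{7233} = - \frac{50708156}{7233}$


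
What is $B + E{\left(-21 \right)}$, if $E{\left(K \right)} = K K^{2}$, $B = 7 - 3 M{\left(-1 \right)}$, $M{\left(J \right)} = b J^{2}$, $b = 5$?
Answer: $-9269$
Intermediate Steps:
$M{\left(J \right)} = 5 J^{2}$
$B = -8$ ($B = 7 - 3 \cdot 5 \left(-1\right)^{2} = 7 - 3 \cdot 5 \cdot 1 = 7 - 15 = -8$)
$E{\left(K \right)} = K^{3}$
$B + E{\left(-21 \right)} = -8 + \left(-21\right)^{3} = -8 - 9261 = -9269$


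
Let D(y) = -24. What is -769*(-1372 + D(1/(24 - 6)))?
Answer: 1073524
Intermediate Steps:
-769*(-1372 + D(1/(24 - 6))) = -769*(-1372 - 24) = -769*(-1396) = 1073524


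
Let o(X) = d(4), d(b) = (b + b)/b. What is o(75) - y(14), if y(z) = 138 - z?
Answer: -122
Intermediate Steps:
d(b) = 2 (d(b) = (2*b)/b = 2)
o(X) = 2
o(75) - y(14) = 2 - (138 - 1*14) = 2 - (138 - 14) = 2 - 1*124 = 2 - 124 = -122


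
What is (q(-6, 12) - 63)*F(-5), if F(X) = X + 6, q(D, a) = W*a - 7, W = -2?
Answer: -94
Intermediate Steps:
q(D, a) = -7 - 2*a (q(D, a) = -2*a - 7 = -7 - 2*a)
F(X) = 6 + X
(q(-6, 12) - 63)*F(-5) = ((-7 - 2*12) - 63)*(6 - 5) = ((-7 - 24) - 63)*1 = (-31 - 63)*1 = -94*1 = -94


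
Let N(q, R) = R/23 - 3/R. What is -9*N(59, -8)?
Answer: -45/184 ≈ -0.24457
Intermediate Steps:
N(q, R) = -3/R + R/23 (N(q, R) = R*(1/23) - 3/R = R/23 - 3/R = -3/R + R/23)
-9*N(59, -8) = -9*(-3/(-8) + (1/23)*(-8)) = -9*(-3*(-1/8) - 8/23) = -9*(3/8 - 8/23) = -9*5/184 = -45/184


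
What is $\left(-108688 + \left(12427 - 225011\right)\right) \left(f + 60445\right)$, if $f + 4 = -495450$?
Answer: $139756211448$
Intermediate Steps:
$f = -495454$ ($f = -4 - 495450 = -495454$)
$\left(-108688 + \left(12427 - 225011\right)\right) \left(f + 60445\right) = \left(-108688 + \left(12427 - 225011\right)\right) \left(-495454 + 60445\right) = \left(-108688 + \left(12427 - 225011\right)\right) \left(-435009\right) = \left(-108688 - 212584\right) \left(-435009\right) = \left(-321272\right) \left(-435009\right) = 139756211448$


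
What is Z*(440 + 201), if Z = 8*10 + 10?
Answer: 57690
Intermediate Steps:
Z = 90 (Z = 80 + 10 = 90)
Z*(440 + 201) = 90*(440 + 201) = 90*641 = 57690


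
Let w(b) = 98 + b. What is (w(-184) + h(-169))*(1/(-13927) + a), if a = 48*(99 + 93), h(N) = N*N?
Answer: 3654801302725/13927 ≈ 2.6243e+8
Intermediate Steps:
h(N) = N**2
a = 9216 (a = 48*192 = 9216)
(w(-184) + h(-169))*(1/(-13927) + a) = ((98 - 184) + (-169)**2)*(1/(-13927) + 9216) = (-86 + 28561)*(-1/13927 + 9216) = 28475*(128351231/13927) = 3654801302725/13927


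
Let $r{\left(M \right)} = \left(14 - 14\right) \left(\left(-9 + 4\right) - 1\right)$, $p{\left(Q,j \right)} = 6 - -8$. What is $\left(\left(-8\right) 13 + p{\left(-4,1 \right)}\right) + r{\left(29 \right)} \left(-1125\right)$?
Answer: $-90$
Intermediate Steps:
$p{\left(Q,j \right)} = 14$ ($p{\left(Q,j \right)} = 6 + 8 = 14$)
$r{\left(M \right)} = 0$ ($r{\left(M \right)} = 0 \left(-5 - 1\right) = 0 \left(-6\right) = 0$)
$\left(\left(-8\right) 13 + p{\left(-4,1 \right)}\right) + r{\left(29 \right)} \left(-1125\right) = \left(\left(-8\right) 13 + 14\right) + 0 \left(-1125\right) = \left(-104 + 14\right) + 0 = -90 + 0 = -90$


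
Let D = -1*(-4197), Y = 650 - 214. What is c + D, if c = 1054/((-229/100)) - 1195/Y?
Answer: 372817213/99844 ≈ 3734.0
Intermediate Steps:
Y = 436
c = -46228055/99844 (c = 1054/((-229/100)) - 1195/436 = 1054/((-229*1/100)) - 1195*1/436 = 1054/(-229/100) - 1195/436 = 1054*(-100/229) - 1195/436 = -105400/229 - 1195/436 = -46228055/99844 ≈ -463.00)
D = 4197
c + D = -46228055/99844 + 4197 = 372817213/99844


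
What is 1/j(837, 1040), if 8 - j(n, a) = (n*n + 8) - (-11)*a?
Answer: -1/712009 ≈ -1.4045e-6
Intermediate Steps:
j(n, a) = -n² - 11*a (j(n, a) = 8 - ((n*n + 8) - (-11)*a) = 8 - ((n² + 8) + 11*a) = 8 - ((8 + n²) + 11*a) = 8 - (8 + n² + 11*a) = 8 + (-8 - n² - 11*a) = -n² - 11*a)
1/j(837, 1040) = 1/(-1*837² - 11*1040) = 1/(-1*700569 - 11440) = 1/(-700569 - 11440) = 1/(-712009) = -1/712009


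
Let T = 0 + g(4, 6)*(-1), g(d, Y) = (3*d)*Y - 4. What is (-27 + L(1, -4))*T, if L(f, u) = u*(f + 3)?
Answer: 2924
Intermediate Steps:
L(f, u) = u*(3 + f)
g(d, Y) = -4 + 3*Y*d (g(d, Y) = 3*Y*d - 4 = -4 + 3*Y*d)
T = -68 (T = 0 + (-4 + 3*6*4)*(-1) = 0 + (-4 + 72)*(-1) = 0 + 68*(-1) = 0 - 68 = -68)
(-27 + L(1, -4))*T = (-27 - 4*(3 + 1))*(-68) = (-27 - 4*4)*(-68) = (-27 - 16)*(-68) = -43*(-68) = 2924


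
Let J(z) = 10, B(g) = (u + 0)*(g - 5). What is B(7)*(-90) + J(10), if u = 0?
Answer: 10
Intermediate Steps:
B(g) = 0 (B(g) = (0 + 0)*(g - 5) = 0*(-5 + g) = 0)
B(7)*(-90) + J(10) = 0*(-90) + 10 = 0 + 10 = 10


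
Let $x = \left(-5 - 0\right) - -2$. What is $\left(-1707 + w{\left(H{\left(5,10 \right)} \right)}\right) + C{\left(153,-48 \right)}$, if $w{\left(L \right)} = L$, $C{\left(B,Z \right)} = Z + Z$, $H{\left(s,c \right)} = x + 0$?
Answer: $-1806$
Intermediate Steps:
$x = -3$ ($x = \left(-5 + 0\right) + 2 = -5 + 2 = -3$)
$H{\left(s,c \right)} = -3$ ($H{\left(s,c \right)} = -3 + 0 = -3$)
$C{\left(B,Z \right)} = 2 Z$
$\left(-1707 + w{\left(H{\left(5,10 \right)} \right)}\right) + C{\left(153,-48 \right)} = \left(-1707 - 3\right) + 2 \left(-48\right) = -1710 - 96 = -1806$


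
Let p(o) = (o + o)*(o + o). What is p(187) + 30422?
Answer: 170298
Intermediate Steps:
p(o) = 4*o**2 (p(o) = (2*o)*(2*o) = 4*o**2)
p(187) + 30422 = 4*187**2 + 30422 = 4*34969 + 30422 = 139876 + 30422 = 170298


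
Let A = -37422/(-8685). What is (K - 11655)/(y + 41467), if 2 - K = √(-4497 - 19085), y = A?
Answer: -11245145/40019813 - 965*I*√23582/40019813 ≈ -0.28099 - 0.0037029*I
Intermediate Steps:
A = 4158/965 (A = -37422*(-1/8685) = 4158/965 ≈ 4.3088)
y = 4158/965 ≈ 4.3088
K = 2 - I*√23582 (K = 2 - √(-4497 - 19085) = 2 - √(-23582) = 2 - I*√23582 ≈ 2.0 - 153.56*I)
(K - 11655)/(y + 41467) = ((2 - I*√23582) - 11655)/(4158/965 + 41467) = (-11653 - I*√23582)/(40019813/965) = (-11653 - I*√23582)*(965/40019813) = -11245145/40019813 - 965*I*√23582/40019813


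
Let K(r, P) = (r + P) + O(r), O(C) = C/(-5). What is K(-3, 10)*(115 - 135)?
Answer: -152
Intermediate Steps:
O(C) = -C/5 (O(C) = C*(-⅕) = -C/5)
K(r, P) = P + 4*r/5 (K(r, P) = (r + P) - r/5 = (P + r) - r/5 = P + 4*r/5)
K(-3, 10)*(115 - 135) = (10 + (⅘)*(-3))*(115 - 135) = (10 - 12/5)*(-20) = (38/5)*(-20) = -152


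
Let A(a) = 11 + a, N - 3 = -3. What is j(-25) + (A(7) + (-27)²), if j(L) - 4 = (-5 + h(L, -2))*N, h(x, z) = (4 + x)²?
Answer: 751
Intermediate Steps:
N = 0 (N = 3 - 3 = 0)
j(L) = 4 (j(L) = 4 + (-5 + (4 + L)²)*0 = 4 + 0 = 4)
j(-25) + (A(7) + (-27)²) = 4 + ((11 + 7) + (-27)²) = 4 + (18 + 729) = 4 + 747 = 751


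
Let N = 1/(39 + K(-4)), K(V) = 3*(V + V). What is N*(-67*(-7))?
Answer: 469/15 ≈ 31.267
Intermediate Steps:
K(V) = 6*V (K(V) = 3*(2*V) = 6*V)
N = 1/15 (N = 1/(39 + 6*(-4)) = 1/(39 - 24) = 1/15 ≈ 0.066667)
N*(-67*(-7)) = (-67*(-7))/15 = (1/15)*469 = 469/15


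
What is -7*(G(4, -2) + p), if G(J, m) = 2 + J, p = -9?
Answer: 21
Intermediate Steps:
-7*(G(4, -2) + p) = -7*((2 + 4) - 9) = -7*(6 - 9) = -7*(-3) = 21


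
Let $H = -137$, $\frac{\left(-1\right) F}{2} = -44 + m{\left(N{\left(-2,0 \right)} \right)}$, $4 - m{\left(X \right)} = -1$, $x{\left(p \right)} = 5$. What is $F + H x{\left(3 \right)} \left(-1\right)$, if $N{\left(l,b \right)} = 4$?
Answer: $763$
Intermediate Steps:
$m{\left(X \right)} = 5$ ($m{\left(X \right)} = 4 - -1 = 4 + 1 = 5$)
$F = 78$ ($F = - 2 \left(-44 + 5\right) = \left(-2\right) \left(-39\right) = 78$)
$F + H x{\left(3 \right)} \left(-1\right) = 78 - 137 \cdot 5 \left(-1\right) = 78 - -685 = 78 + 685 = 763$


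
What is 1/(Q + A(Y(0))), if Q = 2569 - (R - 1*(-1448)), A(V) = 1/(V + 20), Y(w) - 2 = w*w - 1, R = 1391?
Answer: -21/5669 ≈ -0.0037044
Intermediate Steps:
Y(w) = 1 + w² (Y(w) = 2 + (w*w - 1) = 2 + (w² - 1) = 2 + (-1 + w²) = 1 + w²)
A(V) = 1/(20 + V)
Q = -270 (Q = 2569 - (1391 - 1*(-1448)) = 2569 - (1391 + 1448) = 2569 - 1*2839 = 2569 - 2839 = -270)
1/(Q + A(Y(0))) = 1/(-270 + 1/(20 + (1 + 0²))) = 1/(-270 + 1/(20 + (1 + 0))) = 1/(-270 + 1/(20 + 1)) = 1/(-270 + 1/21) = 1/(-5669/21) = -21/5669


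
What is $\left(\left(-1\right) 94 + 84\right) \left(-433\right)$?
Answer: $4330$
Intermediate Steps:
$\left(\left(-1\right) 94 + 84\right) \left(-433\right) = \left(-94 + 84\right) \left(-433\right) = \left(-10\right) \left(-433\right) = 4330$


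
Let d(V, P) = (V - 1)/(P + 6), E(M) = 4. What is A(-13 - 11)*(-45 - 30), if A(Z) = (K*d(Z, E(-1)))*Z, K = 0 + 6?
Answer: -27000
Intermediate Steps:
K = 6
d(V, P) = (-1 + V)/(6 + P)
A(Z) = Z*(-⅗ + 3*Z/5) (A(Z) = (6*((-1 + Z)/(6 + 4)))*Z = (6*((-1 + Z)/10))*Z = (6*(-⅒ + Z/10))*Z = (-⅗ + 3*Z/5)*Z = Z*(-⅗ + 3*Z/5))
A(-13 - 11)*(-45 - 30) = (3*(-13 - 11)*(-1 + (-13 - 11))/5)*(-45 - 30) = ((⅗)*(-24)*(-1 - 24))*(-75) = ((⅗)*(-24)*(-25))*(-75) = 360*(-75) = -27000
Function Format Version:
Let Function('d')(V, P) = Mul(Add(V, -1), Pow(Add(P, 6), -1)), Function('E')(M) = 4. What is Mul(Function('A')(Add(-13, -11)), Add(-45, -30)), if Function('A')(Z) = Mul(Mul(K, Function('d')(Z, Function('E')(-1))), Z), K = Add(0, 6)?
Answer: -27000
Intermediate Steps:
K = 6
Function('d')(V, P) = Mul(Pow(Add(6, P), -1), Add(-1, V)) (Function('d')(V, P) = Mul(Add(-1, V), Pow(Add(6, P), -1)) = Mul(Pow(Add(6, P), -1), Add(-1, V)))
Function('A')(Z) = Mul(Z, Add(Rational(-3, 5), Mul(Rational(3, 5), Z))) (Function('A')(Z) = Mul(Mul(6, Mul(Pow(Add(6, 4), -1), Add(-1, Z))), Z) = Mul(Mul(6, Mul(Pow(10, -1), Add(-1, Z))), Z) = Mul(Mul(6, Mul(Rational(1, 10), Add(-1, Z))), Z) = Mul(Mul(6, Add(Rational(-1, 10), Mul(Rational(1, 10), Z))), Z) = Mul(Add(Rational(-3, 5), Mul(Rational(3, 5), Z)), Z) = Mul(Z, Add(Rational(-3, 5), Mul(Rational(3, 5), Z))))
Mul(Function('A')(Add(-13, -11)), Add(-45, -30)) = Mul(Mul(Rational(3, 5), Add(-13, -11), Add(-1, Add(-13, -11))), Add(-45, -30)) = Mul(Mul(Rational(3, 5), -24, Add(-1, -24)), -75) = Mul(Mul(Rational(3, 5), -24, -25), -75) = Mul(360, -75) = -27000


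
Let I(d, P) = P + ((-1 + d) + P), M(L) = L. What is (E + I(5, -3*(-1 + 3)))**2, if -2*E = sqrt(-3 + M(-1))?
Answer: 63 + 16*I ≈ 63.0 + 16.0*I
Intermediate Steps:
I(d, P) = -1 + d + 2*P (I(d, P) = P + (-1 + P + d) = -1 + d + 2*P)
E = -I (E = -sqrt(-3 - 1)/2 = -I ≈ -1.0*I)
(E + I(5, -3*(-1 + 3)))**2 = (-I + (-1 + 5 + 2*(-3*(-1 + 3))))**2 = (-I + (-1 + 5 + 2*(-3*2)))**2 = (-I + (-1 + 5 + 2*(-6)))**2 = (-I + (-1 + 5 - 12))**2 = (-I - 8)**2 = (-8 - I)**2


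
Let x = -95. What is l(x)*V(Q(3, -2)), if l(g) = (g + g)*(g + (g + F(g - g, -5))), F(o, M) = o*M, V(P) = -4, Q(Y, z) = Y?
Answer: -144400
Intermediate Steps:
F(o, M) = M*o
l(g) = 4*g² (l(g) = (g + g)*(g + (g - 5*(g - g))) = (2*g)*(g + (g - 5*0)) = (2*g)*(g + (g + 0)) = (2*g)*(g + g) = (2*g)*(2*g) = 4*g²)
l(x)*V(Q(3, -2)) = (4*(-95)²)*(-4) = (4*9025)*(-4) = 36100*(-4) = -144400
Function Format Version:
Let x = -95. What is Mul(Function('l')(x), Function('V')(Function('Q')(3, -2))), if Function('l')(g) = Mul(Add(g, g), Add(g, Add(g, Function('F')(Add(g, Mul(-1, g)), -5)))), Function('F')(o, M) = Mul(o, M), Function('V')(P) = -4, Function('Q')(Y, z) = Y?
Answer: -144400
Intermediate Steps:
Function('F')(o, M) = Mul(M, o)
Function('l')(g) = Mul(4, Pow(g, 2)) (Function('l')(g) = Mul(Add(g, g), Add(g, Add(g, Mul(-5, Add(g, Mul(-1, g)))))) = Mul(Mul(2, g), Add(g, Add(g, Mul(-5, 0)))) = Mul(Mul(2, g), Add(g, Add(g, 0))) = Mul(Mul(2, g), Add(g, g)) = Mul(Mul(2, g), Mul(2, g)) = Mul(4, Pow(g, 2)))
Mul(Function('l')(x), Function('V')(Function('Q')(3, -2))) = Mul(Mul(4, Pow(-95, 2)), -4) = Mul(Mul(4, 9025), -4) = Mul(36100, -4) = -144400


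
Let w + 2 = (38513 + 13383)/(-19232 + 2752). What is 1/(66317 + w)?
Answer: 2060/136602413 ≈ 1.5080e-5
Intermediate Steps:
w = -10607/2060 (w = -2 + (38513 + 13383)/(-19232 + 2752) = -2 + 51896/(-16480) = -2 + 51896*(-1/16480) = -2 - 6487/2060 = -10607/2060 ≈ -5.1490)
1/(66317 + w) = 1/(66317 - 10607/2060) = 1/(136602413/2060) = 2060/136602413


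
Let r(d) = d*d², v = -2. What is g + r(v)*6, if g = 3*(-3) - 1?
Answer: -58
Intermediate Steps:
g = -10 (g = -9 - 1 = -10)
r(d) = d³
g + r(v)*6 = -10 + (-2)³*6 = -10 - 8*6 = -10 - 48 = -58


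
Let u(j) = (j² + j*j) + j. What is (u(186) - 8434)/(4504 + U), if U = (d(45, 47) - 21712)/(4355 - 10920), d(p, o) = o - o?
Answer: 50012170/3698809 ≈ 13.521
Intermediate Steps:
d(p, o) = 0
u(j) = j + 2*j² (u(j) = (j² + j²) + j = 2*j² + j = j + 2*j²)
U = 21712/6565 (U = (0 - 21712)/(4355 - 10920) = -21712/(-6565) = -21712*(-1/6565) = 21712/6565 ≈ 3.3072)
(u(186) - 8434)/(4504 + U) = (186*(1 + 2*186) - 8434)/(4504 + 21712/6565) = (186*(1 + 372) - 8434)/(29590472/6565) = (186*373 - 8434)*(6565/29590472) = (69378 - 8434)*(6565/29590472) = 60944*(6565/29590472) = 50012170/3698809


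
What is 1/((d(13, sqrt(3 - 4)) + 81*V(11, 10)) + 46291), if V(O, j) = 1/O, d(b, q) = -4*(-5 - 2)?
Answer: 11/509590 ≈ 2.1586e-5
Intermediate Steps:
d(b, q) = 28 (d(b, q) = -4*(-7) = 28)
1/((d(13, sqrt(3 - 4)) + 81*V(11, 10)) + 46291) = 1/((28 + 81/11) + 46291) = 1/(389/11 + 46291) = 1/(509590/11) = 11/509590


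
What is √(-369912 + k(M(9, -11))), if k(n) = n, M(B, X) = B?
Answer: I*√369903 ≈ 608.2*I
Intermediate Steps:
√(-369912 + k(M(9, -11))) = √(-369912 + 9) = √(-369903) = I*√369903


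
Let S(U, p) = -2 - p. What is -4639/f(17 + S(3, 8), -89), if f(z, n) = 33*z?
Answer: -4639/231 ≈ -20.082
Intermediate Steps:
-4639/f(17 + S(3, 8), -89) = -4639*1/(33*(17 + (-2 - 1*8))) = -4639*1/(33*(17 + (-2 - 8))) = -4639*1/(33*(17 - 10)) = -4639/(33*7) = -4639/231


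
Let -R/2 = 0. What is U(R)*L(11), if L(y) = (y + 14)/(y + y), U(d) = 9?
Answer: 225/22 ≈ 10.227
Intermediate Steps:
R = 0 (R = -2*0 = 0)
L(y) = (14 + y)/(2*y) (L(y) = (14 + y)/((2*y)) = (14 + y)*(1/(2*y)) = (14 + y)/(2*y))
U(R)*L(11) = 9*((½)*(14 + 11)/11) = 9*((½)*(1/11)*25) = 9*(25/22) = 225/22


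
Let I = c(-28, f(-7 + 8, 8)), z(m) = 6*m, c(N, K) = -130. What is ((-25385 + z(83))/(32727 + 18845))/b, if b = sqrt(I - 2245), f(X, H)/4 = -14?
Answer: 24887*I*sqrt(95)/24496700 ≈ 0.0099021*I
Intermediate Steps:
f(X, H) = -56 (f(X, H) = 4*(-14) = -56)
I = -130
b = 5*I*sqrt(95) (b = sqrt(-130 - 2245) = sqrt(-2375) = 5*I*sqrt(95) ≈ 48.734*I)
((-25385 + z(83))/(32727 + 18845))/b = ((-25385 + 6*83)/(32727 + 18845))/((5*I*sqrt(95))) = ((-25385 + 498)/51572)*(-I*sqrt(95)/475) = (-24887*1/51572)*(-I*sqrt(95)/475) = -(-24887)*I*sqrt(95)/24496700 = 24887*I*sqrt(95)/24496700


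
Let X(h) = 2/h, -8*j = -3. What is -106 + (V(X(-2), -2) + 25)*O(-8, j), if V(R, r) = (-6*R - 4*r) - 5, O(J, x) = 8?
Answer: 166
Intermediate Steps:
j = 3/8 (j = -1/8*(-3) = 3/8 ≈ 0.37500)
V(R, r) = -5 - 6*R - 4*r
-106 + (V(X(-2), -2) + 25)*O(-8, j) = -106 + ((-5 - 12/(-2) - 4*(-2)) + 25)*8 = -106 + ((-5 - 12*(-1)/2 + 8) + 25)*8 = -106 + ((-5 - 6*(-1) + 8) + 25)*8 = -106 + ((-5 + 6 + 8) + 25)*8 = -106 + (9 + 25)*8 = -106 + 34*8 = -106 + 272 = 166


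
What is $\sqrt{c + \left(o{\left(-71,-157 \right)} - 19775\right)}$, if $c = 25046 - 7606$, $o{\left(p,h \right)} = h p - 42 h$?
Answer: $\sqrt{15406} \approx 124.12$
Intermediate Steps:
$o{\left(p,h \right)} = - 42 h + h p$
$c = 17440$
$\sqrt{c + \left(o{\left(-71,-157 \right)} - 19775\right)} = \sqrt{17440 - \left(19775 + 157 \left(-42 - 71\right)\right)} = \sqrt{17440 - 2034} = \sqrt{15406}$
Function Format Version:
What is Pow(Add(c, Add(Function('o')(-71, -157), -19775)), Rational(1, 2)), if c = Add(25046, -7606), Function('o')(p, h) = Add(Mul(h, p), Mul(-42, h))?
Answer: Pow(15406, Rational(1, 2)) ≈ 124.12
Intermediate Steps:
Function('o')(p, h) = Add(Mul(-42, h), Mul(h, p))
c = 17440
Pow(Add(c, Add(Function('o')(-71, -157), -19775)), Rational(1, 2)) = Pow(Add(17440, Add(Mul(-157, Add(-42, -71)), -19775)), Rational(1, 2)) = Pow(Add(17440, Add(Mul(-157, -113), -19775)), Rational(1, 2)) = Pow(Add(17440, Add(17741, -19775)), Rational(1, 2)) = Pow(Add(17440, -2034), Rational(1, 2)) = Pow(15406, Rational(1, 2))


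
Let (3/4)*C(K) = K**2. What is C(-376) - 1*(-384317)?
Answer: 1718455/3 ≈ 5.7282e+5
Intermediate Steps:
C(K) = 4*K**2/3
C(-376) - 1*(-384317) = (4/3)*(-376)**2 - 1*(-384317) = (4/3)*141376 + 384317 = 565504/3 + 384317 = 1718455/3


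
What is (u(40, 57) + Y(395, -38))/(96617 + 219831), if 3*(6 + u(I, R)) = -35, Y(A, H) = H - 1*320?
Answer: -1127/949344 ≈ -0.0011871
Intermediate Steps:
Y(A, H) = -320 + H (Y(A, H) = H - 320 = -320 + H)
u(I, R) = -53/3 (u(I, R) = -6 + (⅓)*(-35) = -6 - 35/3 = -53/3)
(u(40, 57) + Y(395, -38))/(96617 + 219831) = (-53/3 + (-320 - 38))/(96617 + 219831) = (-53/3 - 358)/316448 = -1127/3*1/316448 = -1127/949344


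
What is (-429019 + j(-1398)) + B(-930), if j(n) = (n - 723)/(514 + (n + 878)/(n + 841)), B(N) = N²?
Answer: 5953206441/13658 ≈ 4.3588e+5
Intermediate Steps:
j(n) = (-723 + n)/(514 + (878 + n)/(841 + n))
(-429019 + j(-1398)) + B(-930) = (-429019 + (-608043 + (-1398)² + 118*(-1398))/(433152 + 515*(-1398))) + (-930)² = (-429019 + (-608043 + 1954404 - 164964)/(433152 - 719970)) + 864900 = (-429019 + 1181397/(-286818)) + 864900 = (-429019 - 1/286818*1181397) + 864900 = (-429019 - 56257/13658) + 864900 = -5859597759/13658 + 864900 = 5953206441/13658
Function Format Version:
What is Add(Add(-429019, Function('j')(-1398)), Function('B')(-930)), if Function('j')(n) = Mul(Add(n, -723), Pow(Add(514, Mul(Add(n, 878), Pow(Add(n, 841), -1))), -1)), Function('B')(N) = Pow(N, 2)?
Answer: Rational(5953206441, 13658) ≈ 4.3588e+5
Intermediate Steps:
Function('j')(n) = Mul(Pow(Add(514, Mul(Pow(Add(841, n), -1), Add(878, n))), -1), Add(-723, n)) (Function('j')(n) = Mul(Add(-723, n), Pow(Add(514, Mul(Add(878, n), Pow(Add(841, n), -1))), -1)) = Mul(Add(-723, n), Pow(Add(514, Mul(Pow(Add(841, n), -1), Add(878, n))), -1)) = Mul(Pow(Add(514, Mul(Pow(Add(841, n), -1), Add(878, n))), -1), Add(-723, n)))
Add(Add(-429019, Function('j')(-1398)), Function('B')(-930)) = Add(Add(-429019, Mul(Pow(Add(433152, Mul(515, -1398)), -1), Add(-608043, Pow(-1398, 2), Mul(118, -1398)))), Pow(-930, 2)) = Add(Add(-429019, Mul(Pow(Add(433152, -719970), -1), Add(-608043, 1954404, -164964))), 864900) = Add(Add(-429019, Mul(Pow(-286818, -1), 1181397)), 864900) = Add(Add(-429019, Mul(Rational(-1, 286818), 1181397)), 864900) = Add(Add(-429019, Rational(-56257, 13658)), 864900) = Add(Rational(-5859597759, 13658), 864900) = Rational(5953206441, 13658)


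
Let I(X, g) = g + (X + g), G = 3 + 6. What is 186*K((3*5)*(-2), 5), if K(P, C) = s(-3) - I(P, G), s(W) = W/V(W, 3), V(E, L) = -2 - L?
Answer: 11718/5 ≈ 2343.6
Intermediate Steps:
s(W) = -W/5 (s(W) = W/(-2 - 1*3) = W/(-2 - 3) = W/(-5) = W*(-⅕) = -W/5)
G = 9
I(X, g) = X + 2*g
K(P, C) = -87/5 - P (K(P, C) = -⅕*(-3) - (P + 2*9) = ⅗ - (P + 18) = ⅗ - (18 + P) = ⅗ + (-18 - P) = -87/5 - P)
186*K((3*5)*(-2), 5) = 186*(-87/5 - 3*5*(-2)) = 186*(-87/5 - 15*(-2)) = 186*(-87/5 - 1*(-30)) = 186*(-87/5 + 30) = 186*(63/5) = 11718/5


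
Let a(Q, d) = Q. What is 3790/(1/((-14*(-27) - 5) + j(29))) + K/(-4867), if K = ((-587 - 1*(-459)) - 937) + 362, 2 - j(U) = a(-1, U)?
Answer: 6935670383/4867 ≈ 1.4250e+6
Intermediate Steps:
j(U) = 3 (j(U) = 2 - 1*(-1) = 2 + 1 = 3)
K = -703 (K = ((-587 + 459) - 937) + 362 = (-128 - 937) + 362 = -1065 + 362 = -703)
3790/(1/((-14*(-27) - 5) + j(29))) + K/(-4867) = 3790/(1/((-14*(-27) - 5) + 3)) - 703/(-4867) = 3790/(1/((378 - 5) + 3)) - 703*(-1/4867) = 3790/(1/(373 + 3)) + 703/4867 = 3790/(1/376) + 703/4867 = 3790*376 + 703/4867 = 1425040 + 703/4867 = 6935670383/4867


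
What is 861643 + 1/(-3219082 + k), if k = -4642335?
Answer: 6773734928130/7861417 ≈ 8.6164e+5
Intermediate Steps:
861643 + 1/(-3219082 + k) = 861643 + 1/(-3219082 - 4642335) = 861643 + 1/(-7861417) = 861643 - 1/7861417 = 6773734928130/7861417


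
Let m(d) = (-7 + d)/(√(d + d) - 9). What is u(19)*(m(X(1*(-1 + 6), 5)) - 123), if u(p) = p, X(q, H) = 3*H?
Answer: -40185/17 - 152*√30/51 ≈ -2380.1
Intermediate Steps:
m(d) = (-7 + d)/(-9 + √2*√d) (m(d) = (-7 + d)/(√(2*d) - 9) = (-7 + d)/(√2*√d - 9) = (-7 + d)/(-9 + √2*√d))
u(19)*(m(X(1*(-1 + 6), 5)) - 123) = 19*((-7 + 3*5)/(-9 + √2*√(3*5)) - 123) = 19*((-7 + 15)/(-9 + √2*√15) - 123) = 19*(8/(-9 + √30) - 123) = 19*(-123 + 8/(-9 + √30)) = -2337 + 152/(-9 + √30)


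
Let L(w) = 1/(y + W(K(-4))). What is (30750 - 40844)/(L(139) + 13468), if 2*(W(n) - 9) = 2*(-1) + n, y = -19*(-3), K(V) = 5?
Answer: -681345/909091 ≈ -0.74948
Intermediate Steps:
y = 57
W(n) = 8 + n/2 (W(n) = 9 + (2*(-1) + n)/2 = 9 + (-2 + n)/2 = 9 + (-1 + n/2) = 8 + n/2)
L(w) = 2/135 (L(w) = 1/(57 + (8 + (½)*5)) = 1/(57 + (8 + 5/2)) = 1/(57 + 21/2) = 1/(135/2) = 2/135)
(30750 - 40844)/(L(139) + 13468) = (30750 - 40844)/(2/135 + 13468) = -10094/1818182/135 = -10094*135/1818182 = -681345/909091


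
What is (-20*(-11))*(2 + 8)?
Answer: 2200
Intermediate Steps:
(-20*(-11))*(2 + 8) = 220*10 = 2200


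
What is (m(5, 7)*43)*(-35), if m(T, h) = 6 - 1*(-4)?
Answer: -15050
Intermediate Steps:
m(T, h) = 10 (m(T, h) = 6 + 4 = 10)
(m(5, 7)*43)*(-35) = (10*43)*(-35) = 430*(-35) = -15050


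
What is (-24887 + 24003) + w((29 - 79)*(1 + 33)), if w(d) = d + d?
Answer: -4284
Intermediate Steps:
w(d) = 2*d
(-24887 + 24003) + w((29 - 79)*(1 + 33)) = (-24887 + 24003) + 2*((29 - 79)*(1 + 33)) = -884 + 2*(-50*34) = -884 + 2*(-1700) = -884 - 3400 = -4284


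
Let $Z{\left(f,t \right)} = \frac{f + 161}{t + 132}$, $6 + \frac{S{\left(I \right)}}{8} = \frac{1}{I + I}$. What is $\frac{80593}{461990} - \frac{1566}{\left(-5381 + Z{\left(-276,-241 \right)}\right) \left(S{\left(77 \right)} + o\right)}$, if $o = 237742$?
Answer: $\frac{36041470218841396}{206602086289092755} \approx 0.17445$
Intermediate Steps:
$S{\left(I \right)} = -48 + \frac{4}{I}$ ($S{\left(I \right)} = -48 + \frac{8}{I + I} = -48 + \frac{8}{2 I} = -48 + 8 \frac{1}{2 I} = -48 + \frac{4}{I}$)
$Z{\left(f,t \right)} = \frac{161 + f}{132 + t}$
$\frac{80593}{461990} - \frac{1566}{\left(-5381 + Z{\left(-276,-241 \right)}\right) \left(S{\left(77 \right)} + o\right)} = \frac{80593}{461990} - \frac{1566}{\left(-5381 + \frac{161 - 276}{132 - 241}\right) \left(\left(-48 + \frac{4}{77}\right) + 237742\right)} = 80593 \cdot \frac{1}{461990} - \frac{1566}{\left(-5381 + \frac{1}{-109} \left(-115\right)\right) \left(\left(-48 + 4 \cdot \frac{1}{77}\right) + 237742\right)} = \frac{80593}{461990} - \frac{1566}{\left(-5381 - - \frac{115}{109}\right) \left(\left(-48 + \frac{4}{77}\right) + 237742\right)} = \frac{80593}{461990} - \frac{1566}{\left(-5381 + \frac{115}{109}\right) \left(- \frac{3692}{77} + 237742\right)} = \frac{80593}{461990} - \frac{1566}{\left(- \frac{586414}{109}\right) \frac{18302442}{77}} = \frac{80593}{461990} - \frac{1566}{- \frac{10732808222988}{8393}} = \frac{80593}{461990} - - \frac{2190573}{1788801370498} = \frac{80593}{461990} + \frac{2190573}{1788801370498} = \frac{36041470218841396}{206602086289092755}$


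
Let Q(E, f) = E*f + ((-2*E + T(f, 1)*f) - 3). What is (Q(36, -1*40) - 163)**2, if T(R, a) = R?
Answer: 6084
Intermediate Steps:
Q(E, f) = -3 + f**2 - 2*E + E*f (Q(E, f) = E*f + ((-2*E + f*f) - 3) = E*f + ((-2*E + f**2) - 3) = E*f + ((f**2 - 2*E) - 3) = E*f + (-3 + f**2 - 2*E) = -3 + f**2 - 2*E + E*f)
(Q(36, -1*40) - 163)**2 = ((-3 + (-1*40)**2 - 2*36 + 36*(-1*40)) - 163)**2 = ((-3 + (-40)**2 - 72 + 36*(-40)) - 163)**2 = ((-3 + 1600 - 72 - 1440) - 163)**2 = (85 - 163)**2 = (-78)**2 = 6084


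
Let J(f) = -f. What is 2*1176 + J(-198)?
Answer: 2550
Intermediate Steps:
2*1176 + J(-198) = 2*1176 - 1*(-198) = 2352 + 198 = 2550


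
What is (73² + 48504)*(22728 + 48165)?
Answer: 3816382869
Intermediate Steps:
(73² + 48504)*(22728 + 48165) = (5329 + 48504)*70893 = 53833*70893 = 3816382869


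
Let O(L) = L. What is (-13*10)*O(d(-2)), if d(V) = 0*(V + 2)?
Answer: 0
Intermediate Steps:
d(V) = 0 (d(V) = 0*(2 + V) = 0)
(-13*10)*O(d(-2)) = -13*10*0 = -130*0 = 0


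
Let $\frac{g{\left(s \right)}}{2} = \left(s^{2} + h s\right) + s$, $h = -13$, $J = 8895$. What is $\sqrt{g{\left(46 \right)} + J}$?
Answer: $\sqrt{12023} \approx 109.65$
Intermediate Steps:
$g{\left(s \right)} = - 24 s + 2 s^{2}$ ($g{\left(s \right)} = 2 \left(\left(s^{2} - 13 s\right) + s\right) = 2 \left(s^{2} - 12 s\right) = - 24 s + 2 s^{2}$)
$\sqrt{g{\left(46 \right)} + J} = \sqrt{2 \cdot 46 \left(-12 + 46\right) + 8895} = \sqrt{2 \cdot 46 \cdot 34 + 8895} = \sqrt{3128 + 8895} = \sqrt{12023}$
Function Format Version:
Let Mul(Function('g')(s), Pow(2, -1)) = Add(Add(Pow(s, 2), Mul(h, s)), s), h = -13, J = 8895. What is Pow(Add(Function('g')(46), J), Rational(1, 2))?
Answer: Pow(12023, Rational(1, 2)) ≈ 109.65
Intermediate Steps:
Function('g')(s) = Add(Mul(-24, s), Mul(2, Pow(s, 2))) (Function('g')(s) = Mul(2, Add(Add(Pow(s, 2), Mul(-13, s)), s)) = Mul(2, Add(Pow(s, 2), Mul(-12, s))) = Add(Mul(-24, s), Mul(2, Pow(s, 2))))
Pow(Add(Function('g')(46), J), Rational(1, 2)) = Pow(Add(Mul(2, 46, Add(-12, 46)), 8895), Rational(1, 2)) = Pow(Add(Mul(2, 46, 34), 8895), Rational(1, 2)) = Pow(Add(3128, 8895), Rational(1, 2)) = Pow(12023, Rational(1, 2))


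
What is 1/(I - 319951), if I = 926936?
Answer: 1/606985 ≈ 1.6475e-6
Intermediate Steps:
1/(I - 319951) = 1/(926936 - 319951) = 1/606985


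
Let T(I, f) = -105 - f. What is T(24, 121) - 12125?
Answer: -12351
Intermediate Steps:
T(24, 121) - 12125 = (-105 - 1*121) - 12125 = (-105 - 121) - 12125 = -226 - 12125 = -12351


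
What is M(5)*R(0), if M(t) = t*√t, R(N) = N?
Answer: 0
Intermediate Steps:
M(t) = t^(3/2)
M(5)*R(0) = 5^(3/2)*0 = (5*√5)*0 = 0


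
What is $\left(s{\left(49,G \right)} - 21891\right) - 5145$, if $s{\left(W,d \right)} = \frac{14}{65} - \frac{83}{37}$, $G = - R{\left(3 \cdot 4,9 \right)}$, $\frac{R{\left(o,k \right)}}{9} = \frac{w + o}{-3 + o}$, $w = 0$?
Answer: $- \frac{65026457}{2405} \approx -27038.0$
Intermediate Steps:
$R{\left(o,k \right)} = \frac{9 o}{-3 + o}$ ($R{\left(o,k \right)} = 9 \frac{0 + o}{-3 + o} = 9 \frac{o}{-3 + o} = \frac{9 o}{-3 + o}$)
$G = -12$ ($G = - \frac{9 \cdot 3 \cdot 4}{-3 + 3 \cdot 4} = - \frac{9 \cdot 12}{-3 + 12} = - \frac{9 \cdot 12}{9} = \left(-1\right) 12 = -12$)
$s{\left(W,d \right)} = - \frac{4877}{2405}$ ($s{\left(W,d \right)} = 14 \cdot \frac{1}{65} - \frac{83}{37} = \frac{14}{65} - \frac{83}{37} = - \frac{4877}{2405}$)
$\left(s{\left(49,G \right)} - 21891\right) - 5145 = \left(- \frac{4877}{2405} - 21891\right) - 5145 = - \frac{52652732}{2405} - 5145 = - \frac{65026457}{2405}$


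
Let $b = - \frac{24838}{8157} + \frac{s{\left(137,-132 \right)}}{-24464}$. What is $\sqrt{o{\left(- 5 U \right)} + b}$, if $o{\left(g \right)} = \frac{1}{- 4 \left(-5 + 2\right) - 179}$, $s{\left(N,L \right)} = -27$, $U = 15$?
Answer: $\frac{i \sqrt{211695223329188749029}}{8331331404} \approx 1.7464 i$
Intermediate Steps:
$o{\left(g \right)} = - \frac{1}{167}$ ($o{\left(g \right)} = \frac{1}{\left(-4\right) \left(-3\right) - 179} = \frac{1}{12 - 179} = \frac{1}{-167} = - \frac{1}{167}$)
$b = - \frac{607416593}{199552848}$ ($b = - \frac{24838}{8157} - \frac{27}{-24464} = \left(-24838\right) \frac{1}{8157} - - \frac{27}{24464} = - \frac{24838}{8157} + \frac{27}{24464} = - \frac{607416593}{199552848} \approx -3.0439$)
$\sqrt{o{\left(- 5 U \right)} + b} = \sqrt{- \frac{1}{167} - \frac{607416593}{199552848}} = \sqrt{- \frac{101638123879}{33325325616}} = \frac{i \sqrt{211695223329188749029}}{8331331404}$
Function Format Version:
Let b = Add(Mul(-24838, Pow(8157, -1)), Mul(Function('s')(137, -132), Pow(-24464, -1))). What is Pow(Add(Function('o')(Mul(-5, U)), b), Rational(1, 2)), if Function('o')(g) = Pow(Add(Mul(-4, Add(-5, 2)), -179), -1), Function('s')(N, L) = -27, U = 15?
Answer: Mul(Rational(1, 8331331404), I, Pow(211695223329188749029, Rational(1, 2))) ≈ Mul(1.7464, I)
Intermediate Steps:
Function('o')(g) = Rational(-1, 167) (Function('o')(g) = Pow(Add(Mul(-4, -3), -179), -1) = Pow(Add(12, -179), -1) = Pow(-167, -1) = Rational(-1, 167))
b = Rational(-607416593, 199552848) (b = Add(Mul(-24838, Pow(8157, -1)), Mul(-27, Pow(-24464, -1))) = Add(Mul(-24838, Rational(1, 8157)), Mul(-27, Rational(-1, 24464))) = Add(Rational(-24838, 8157), Rational(27, 24464)) = Rational(-607416593, 199552848) ≈ -3.0439)
Pow(Add(Function('o')(Mul(-5, U)), b), Rational(1, 2)) = Pow(Add(Rational(-1, 167), Rational(-607416593, 199552848)), Rational(1, 2)) = Pow(Rational(-101638123879, 33325325616), Rational(1, 2)) = Mul(Rational(1, 8331331404), I, Pow(211695223329188749029, Rational(1, 2)))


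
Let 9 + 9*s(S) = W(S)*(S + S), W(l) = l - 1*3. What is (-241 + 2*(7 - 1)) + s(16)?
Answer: -1654/9 ≈ -183.78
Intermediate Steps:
W(l) = -3 + l (W(l) = l - 3 = -3 + l)
s(S) = -1 + 2*S*(-3 + S)/9 (s(S) = -1 + ((-3 + S)*(S + S))/9 = -1 + ((-3 + S)*(2*S))/9 = -1 + (2*S*(-3 + S))/9 = -1 + 2*S*(-3 + S)/9)
(-241 + 2*(7 - 1)) + s(16) = (-241 + 2*(7 - 1)) + (-1 + (2/9)*16*(-3 + 16)) = (-241 + 2*6) + (-1 + (2/9)*16*13) = (-241 + 12) + (-1 + 416/9) = -229 + 407/9 = -1654/9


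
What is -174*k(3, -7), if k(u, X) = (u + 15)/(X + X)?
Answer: 1566/7 ≈ 223.71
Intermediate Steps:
k(u, X) = (15 + u)/(2*X) (k(u, X) = (15 + u)/((2*X)) = (15 + u)*(1/(2*X)) = (15 + u)/(2*X))
-174*k(3, -7) = -87*(15 + 3)/(-7) = -87*(-1)*18/7 = -174*(-9/7) = 1566/7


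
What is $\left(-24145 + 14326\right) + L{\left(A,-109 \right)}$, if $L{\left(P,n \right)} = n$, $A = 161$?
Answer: $-9928$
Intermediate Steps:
$\left(-24145 + 14326\right) + L{\left(A,-109 \right)} = \left(-24145 + 14326\right) - 109 = -9819 - 109 = -9928$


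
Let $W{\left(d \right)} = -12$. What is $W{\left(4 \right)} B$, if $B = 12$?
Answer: $-144$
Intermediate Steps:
$W{\left(4 \right)} B = \left(-12\right) 12 = -144$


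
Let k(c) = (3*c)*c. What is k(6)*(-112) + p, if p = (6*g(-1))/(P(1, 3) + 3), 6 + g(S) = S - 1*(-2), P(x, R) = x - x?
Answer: -12106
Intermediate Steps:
k(c) = 3*c**2
P(x, R) = 0
g(S) = -4 + S (g(S) = -6 + (S - 1*(-2)) = -6 + (S + 2) = -6 + (2 + S) = -4 + S)
p = -10 (p = (6*(-4 - 1))/(0 + 3) = (6*(-5))/3 = -30*1/3 = -10)
k(6)*(-112) + p = (3*6**2)*(-112) - 10 = (3*36)*(-112) - 10 = 108*(-112) - 10 = -12096 - 10 = -12106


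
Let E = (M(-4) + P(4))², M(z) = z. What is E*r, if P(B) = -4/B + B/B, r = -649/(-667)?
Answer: 10384/667 ≈ 15.568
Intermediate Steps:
r = 649/667 (r = -649*(-1/667) = 649/667 ≈ 0.97301)
P(B) = 1 - 4/B (P(B) = -4/B + 1 = 1 - 4/B)
E = 16 (E = (-4 + (-4 + 4)/4)² = (-4 + (¼)*0)² = (-4 + 0)² = (-4)² = 16)
E*r = 16*(649/667) = 10384/667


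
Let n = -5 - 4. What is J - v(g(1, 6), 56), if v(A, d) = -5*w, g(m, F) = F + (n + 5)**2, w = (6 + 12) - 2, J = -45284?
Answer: -45204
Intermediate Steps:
n = -9
w = 16 (w = 18 - 2 = 16)
g(m, F) = 16 + F (g(m, F) = F + (-9 + 5)**2 = F + (-4)**2 = F + 16 = 16 + F)
v(A, d) = -80 (v(A, d) = -5*16 = -80)
J - v(g(1, 6), 56) = -45284 - 1*(-80) = -45284 + 80 = -45204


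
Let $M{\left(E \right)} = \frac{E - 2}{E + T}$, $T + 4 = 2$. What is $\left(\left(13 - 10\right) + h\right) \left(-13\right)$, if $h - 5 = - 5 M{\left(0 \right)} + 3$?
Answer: $-78$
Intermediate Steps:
$T = -2$ ($T = -4 + 2 = -2$)
$M{\left(E \right)} = 1$ ($M{\left(E \right)} = \frac{E - 2}{E - 2} = \frac{-2 + E}{-2 + E} = 1$)
$h = 3$ ($h = 5 + \left(\left(-5\right) 1 + 3\right) = 5 + \left(-5 + 3\right) = 5 - 2 = 3$)
$\left(\left(13 - 10\right) + h\right) \left(-13\right) = \left(\left(13 - 10\right) + 3\right) \left(-13\right) = \left(3 + 3\right) \left(-13\right) = 6 \left(-13\right) = -78$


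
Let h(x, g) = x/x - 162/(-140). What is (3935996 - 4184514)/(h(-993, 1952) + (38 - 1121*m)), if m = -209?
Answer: -17396260/16403041 ≈ -1.0606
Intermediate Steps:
h(x, g) = 151/70 (h(x, g) = 1 - 162*(-1/140) = 1 + 81/70 = 151/70)
(3935996 - 4184514)/(h(-993, 1952) + (38 - 1121*m)) = (3935996 - 4184514)/(151/70 + (38 - 1121*(-209))) = -248518/(151/70 + (38 + 234289)) = -248518/(151/70 + 234327) = -248518/16403041/70 = -248518*70/16403041 = -17396260/16403041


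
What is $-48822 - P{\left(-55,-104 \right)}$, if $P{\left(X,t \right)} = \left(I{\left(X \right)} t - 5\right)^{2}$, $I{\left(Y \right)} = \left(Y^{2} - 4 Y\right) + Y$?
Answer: $-110068064047$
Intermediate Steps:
$I{\left(Y \right)} = Y^{2} - 3 Y$
$P{\left(X,t \right)} = \left(-5 + X t \left(-3 + X\right)\right)^{2}$ ($P{\left(X,t \right)} = \left(X \left(-3 + X\right) t - 5\right)^{2} = \left(X t \left(-3 + X\right) - 5\right)^{2} = \left(-5 + X t \left(-3 + X\right)\right)^{2}$)
$-48822 - P{\left(-55,-104 \right)} = -48822 - \left(-5 - - 5720 \left(-3 - 55\right)\right)^{2} = -48822 - \left(-5 - \left(-5720\right) \left(-58\right)\right)^{2} = -48822 - \left(-5 - 331760\right)^{2} = -48822 - \left(-331765\right)^{2} = -48822 - 110068015225 = -110068064047$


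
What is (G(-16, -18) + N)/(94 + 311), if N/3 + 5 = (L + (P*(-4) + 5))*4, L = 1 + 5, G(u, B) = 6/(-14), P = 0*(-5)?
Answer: 272/945 ≈ 0.28783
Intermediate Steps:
P = 0
G(u, B) = -3/7 (G(u, B) = 6*(-1/14) = -3/7)
L = 6
N = 117 (N = -15 + 3*((6 + (0*(-4) + 5))*4) = -15 + 3*((6 + (0 + 5))*4) = -15 + 3*((6 + 5)*4) = -15 + 3*(11*4) = -15 + 3*44 = -15 + 132 = 117)
(G(-16, -18) + N)/(94 + 311) = (-3/7 + 117)/(94 + 311) = (816/7)/405 = (816/7)*(1/405) = 272/945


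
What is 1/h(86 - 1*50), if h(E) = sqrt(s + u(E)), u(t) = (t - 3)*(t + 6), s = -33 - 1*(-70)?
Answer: sqrt(1423)/1423 ≈ 0.026509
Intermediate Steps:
s = 37 (s = -33 + 70 = 37)
u(t) = (-3 + t)*(6 + t)
h(E) = sqrt(19 + E**2 + 3*E) (h(E) = sqrt(37 + (-18 + E**2 + 3*E)) = sqrt(19 + E**2 + 3*E))
1/h(86 - 1*50) = 1/(sqrt(19 + (86 - 1*50)**2 + 3*(86 - 1*50))) = 1/(sqrt(19 + (86 - 50)**2 + 3*(86 - 50))) = 1/(sqrt(19 + 36**2 + 3*36)) = 1/(sqrt(19 + 1296 + 108)) = 1/(sqrt(1423)) = sqrt(1423)/1423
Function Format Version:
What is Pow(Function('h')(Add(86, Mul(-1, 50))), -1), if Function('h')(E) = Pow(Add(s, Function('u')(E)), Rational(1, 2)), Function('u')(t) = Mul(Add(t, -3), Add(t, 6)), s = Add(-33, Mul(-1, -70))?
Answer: Mul(Rational(1, 1423), Pow(1423, Rational(1, 2))) ≈ 0.026509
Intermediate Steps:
s = 37 (s = Add(-33, 70) = 37)
Function('u')(t) = Mul(Add(-3, t), Add(6, t))
Function('h')(E) = Pow(Add(19, Pow(E, 2), Mul(3, E)), Rational(1, 2)) (Function('h')(E) = Pow(Add(37, Add(-18, Pow(E, 2), Mul(3, E))), Rational(1, 2)) = Pow(Add(19, Pow(E, 2), Mul(3, E)), Rational(1, 2)))
Pow(Function('h')(Add(86, Mul(-1, 50))), -1) = Pow(Pow(Add(19, Pow(Add(86, Mul(-1, 50)), 2), Mul(3, Add(86, Mul(-1, 50)))), Rational(1, 2)), -1) = Pow(Pow(Add(19, Pow(Add(86, -50), 2), Mul(3, Add(86, -50))), Rational(1, 2)), -1) = Pow(Pow(Add(19, Pow(36, 2), Mul(3, 36)), Rational(1, 2)), -1) = Pow(Pow(Add(19, 1296, 108), Rational(1, 2)), -1) = Pow(Pow(1423, Rational(1, 2)), -1) = Mul(Rational(1, 1423), Pow(1423, Rational(1, 2)))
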